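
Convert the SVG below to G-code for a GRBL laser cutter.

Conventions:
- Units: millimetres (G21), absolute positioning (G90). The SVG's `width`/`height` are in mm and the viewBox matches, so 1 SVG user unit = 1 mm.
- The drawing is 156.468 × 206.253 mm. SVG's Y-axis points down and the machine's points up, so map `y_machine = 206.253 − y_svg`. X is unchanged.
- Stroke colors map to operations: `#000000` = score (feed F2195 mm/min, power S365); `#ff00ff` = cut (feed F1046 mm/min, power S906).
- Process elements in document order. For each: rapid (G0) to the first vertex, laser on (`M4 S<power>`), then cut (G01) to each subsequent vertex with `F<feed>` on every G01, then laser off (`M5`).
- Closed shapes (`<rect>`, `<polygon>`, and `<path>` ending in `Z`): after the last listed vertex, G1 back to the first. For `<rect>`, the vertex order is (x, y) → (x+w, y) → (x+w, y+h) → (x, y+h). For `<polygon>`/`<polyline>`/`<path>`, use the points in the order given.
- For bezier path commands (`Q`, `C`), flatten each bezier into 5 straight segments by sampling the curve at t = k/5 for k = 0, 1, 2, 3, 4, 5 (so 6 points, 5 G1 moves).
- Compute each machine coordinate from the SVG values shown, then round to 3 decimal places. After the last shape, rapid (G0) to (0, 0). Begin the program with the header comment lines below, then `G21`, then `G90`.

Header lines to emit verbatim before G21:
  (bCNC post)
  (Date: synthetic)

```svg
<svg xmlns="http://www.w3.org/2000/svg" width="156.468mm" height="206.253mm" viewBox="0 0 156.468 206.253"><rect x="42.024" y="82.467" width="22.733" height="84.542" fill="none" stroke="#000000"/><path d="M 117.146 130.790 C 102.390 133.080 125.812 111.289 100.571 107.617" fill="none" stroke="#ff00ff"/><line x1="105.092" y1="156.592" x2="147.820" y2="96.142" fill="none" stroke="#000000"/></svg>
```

1 u = 1 mm; y_m = 206.253 − y.

[1] `<rect>` rectangle, #000000→score S365 F2195: (42.024,123.786) → (64.757,123.786) → (64.757,39.244) → (42.024,39.244) → (42.024,123.786) (closed)

[2] `<path>` cubic bezier, #ff00ff→cut S906 F1046: (117.146,75.463) → (112.179,76.641) → (112.206,81.573) → (113.060,88.233) → (110.571,94.596) → (100.571,98.636)

[3] `<line>` line segment, #000000→score S365 F2195: (105.092,49.661) → (147.820,110.111)

(bCNC post)
(Date: synthetic)
G21
G90
G0 X42.024 Y123.786
M4 S365
G01 X64.757 Y123.786 F2195
G01 X64.757 Y39.244 F2195
G01 X42.024 Y39.244 F2195
G01 X42.024 Y123.786 F2195
M5
G0 X117.146 Y75.463
M4 S906
G01 X112.179 Y76.641 F1046
G01 X112.206 Y81.573 F1046
G01 X113.060 Y88.233 F1046
G01 X110.571 Y94.596 F1046
G01 X100.571 Y98.636 F1046
M5
G0 X105.092 Y49.661
M4 S365
G01 X147.820 Y110.111 F2195
M5
G0 X0.000 Y0.000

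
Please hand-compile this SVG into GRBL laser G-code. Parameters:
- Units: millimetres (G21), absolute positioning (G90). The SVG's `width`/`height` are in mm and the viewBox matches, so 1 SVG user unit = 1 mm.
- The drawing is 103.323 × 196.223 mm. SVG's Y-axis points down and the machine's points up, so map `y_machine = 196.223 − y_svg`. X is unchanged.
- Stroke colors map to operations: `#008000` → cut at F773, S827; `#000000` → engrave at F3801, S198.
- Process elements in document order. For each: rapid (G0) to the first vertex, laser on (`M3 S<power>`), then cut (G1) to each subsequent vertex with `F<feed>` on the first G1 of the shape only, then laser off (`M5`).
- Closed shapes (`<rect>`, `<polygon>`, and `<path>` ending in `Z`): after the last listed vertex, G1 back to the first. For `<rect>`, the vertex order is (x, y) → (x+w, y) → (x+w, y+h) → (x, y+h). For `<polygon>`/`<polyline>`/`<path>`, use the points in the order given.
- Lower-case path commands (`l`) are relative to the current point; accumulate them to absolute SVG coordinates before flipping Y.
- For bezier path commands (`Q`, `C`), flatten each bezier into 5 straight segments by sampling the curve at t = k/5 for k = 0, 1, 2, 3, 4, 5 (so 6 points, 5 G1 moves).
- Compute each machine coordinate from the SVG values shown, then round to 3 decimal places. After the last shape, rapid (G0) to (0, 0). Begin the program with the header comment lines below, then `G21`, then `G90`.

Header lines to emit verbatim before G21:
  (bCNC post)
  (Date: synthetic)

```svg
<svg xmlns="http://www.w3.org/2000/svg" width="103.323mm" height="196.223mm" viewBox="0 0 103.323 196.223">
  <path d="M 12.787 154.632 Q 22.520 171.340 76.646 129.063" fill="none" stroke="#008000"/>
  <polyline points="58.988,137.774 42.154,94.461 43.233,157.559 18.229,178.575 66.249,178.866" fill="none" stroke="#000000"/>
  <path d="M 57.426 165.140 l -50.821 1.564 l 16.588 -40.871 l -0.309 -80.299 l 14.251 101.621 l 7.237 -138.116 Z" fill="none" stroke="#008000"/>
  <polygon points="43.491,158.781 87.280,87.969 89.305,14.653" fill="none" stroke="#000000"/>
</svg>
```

viewBox `0 0 103.323 196.223` with mm width/height → 1 unit = 1 mm. Flip: y_m = 196.223 − y_svg.

**Shape 1** — `<path>` quadratic bezier, stroke `#008000` → cut (S827, F773). Control points (SVG): P0=(12.787,154.632), P1=(22.520,171.340), P2=(76.646,129.063); sampled at t=k/5. Machine vertices: (12.787,41.591) → (18.456,37.267) → (27.676,37.662) → (40.448,42.776) → (56.771,52.609) → (76.646,67.160). Open path.

**Shape 2** — `<polyline>` open polyline, stroke `#000000` → engrave (S198, F3801). Machine vertices: (58.988,58.449) → (42.154,101.762) → (43.233,38.664) → (18.229,17.648) → (66.249,17.357). Open path.

**Shape 3** — `<path>` closed polygon, stroke `#008000` → cut (S827, F773). Machine vertices: (57.426,31.083) → (6.605,29.519) → (23.193,70.390) → (22.884,150.689) → (37.135,49.068) → (44.372,187.184) → (57.426,31.083). Closed: final G1 returns to the first vertex.

**Shape 4** — `<polygon>` closed polygon, stroke `#000000` → engrave (S198, F3801). Machine vertices: (43.491,37.442) → (87.280,108.254) → (89.305,181.570) → (43.491,37.442). Closed: final G1 returns to the first vertex.

(bCNC post)
(Date: synthetic)
G21
G90
G0 X12.787 Y41.591
M3 S827
G1 X18.456 Y37.267 F773
G1 X27.676 Y37.662
G1 X40.448 Y42.776
G1 X56.771 Y52.609
G1 X76.646 Y67.160
M5
G0 X58.988 Y58.449
M3 S198
G1 X42.154 Y101.762 F3801
G1 X43.233 Y38.664
G1 X18.229 Y17.648
G1 X66.249 Y17.357
M5
G0 X57.426 Y31.083
M3 S827
G1 X6.605 Y29.519 F773
G1 X23.193 Y70.390
G1 X22.884 Y150.689
G1 X37.135 Y49.068
G1 X44.372 Y187.184
G1 X57.426 Y31.083
M5
G0 X43.491 Y37.442
M3 S198
G1 X87.280 Y108.254 F3801
G1 X89.305 Y181.570
G1 X43.491 Y37.442
M5
G0 X0.000 Y0.000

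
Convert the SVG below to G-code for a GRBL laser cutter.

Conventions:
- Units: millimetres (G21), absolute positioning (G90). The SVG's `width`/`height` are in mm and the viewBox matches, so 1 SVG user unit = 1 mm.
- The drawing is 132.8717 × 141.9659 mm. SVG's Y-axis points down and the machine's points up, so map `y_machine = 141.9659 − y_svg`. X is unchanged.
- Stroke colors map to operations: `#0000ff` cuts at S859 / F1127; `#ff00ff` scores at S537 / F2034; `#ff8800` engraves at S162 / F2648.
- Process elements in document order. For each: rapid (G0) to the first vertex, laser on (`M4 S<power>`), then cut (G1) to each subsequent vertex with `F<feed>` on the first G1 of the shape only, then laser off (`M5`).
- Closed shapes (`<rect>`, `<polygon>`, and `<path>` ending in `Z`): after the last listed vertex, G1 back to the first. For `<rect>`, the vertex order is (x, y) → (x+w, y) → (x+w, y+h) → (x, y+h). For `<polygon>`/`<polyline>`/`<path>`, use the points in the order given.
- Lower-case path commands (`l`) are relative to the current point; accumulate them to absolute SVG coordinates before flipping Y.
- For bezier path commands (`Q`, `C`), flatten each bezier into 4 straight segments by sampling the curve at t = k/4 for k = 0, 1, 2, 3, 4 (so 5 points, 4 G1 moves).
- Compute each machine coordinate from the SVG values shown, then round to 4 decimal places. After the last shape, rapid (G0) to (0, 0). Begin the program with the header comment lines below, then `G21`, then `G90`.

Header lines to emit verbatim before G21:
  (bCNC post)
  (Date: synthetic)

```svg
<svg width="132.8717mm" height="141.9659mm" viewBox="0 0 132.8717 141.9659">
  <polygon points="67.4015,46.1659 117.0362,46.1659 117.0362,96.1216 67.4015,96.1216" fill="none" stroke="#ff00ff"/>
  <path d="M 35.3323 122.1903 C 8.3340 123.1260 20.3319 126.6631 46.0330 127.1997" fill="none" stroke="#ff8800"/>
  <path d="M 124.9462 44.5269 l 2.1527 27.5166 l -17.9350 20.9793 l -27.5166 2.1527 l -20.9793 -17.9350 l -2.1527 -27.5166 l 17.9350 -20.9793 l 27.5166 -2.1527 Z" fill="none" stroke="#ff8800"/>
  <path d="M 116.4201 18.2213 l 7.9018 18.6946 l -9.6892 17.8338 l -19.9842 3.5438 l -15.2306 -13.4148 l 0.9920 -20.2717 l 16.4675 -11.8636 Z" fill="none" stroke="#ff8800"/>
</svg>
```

viewBox `0 0 132.8717 141.9659` with mm width/height → 1 unit = 1 mm. Flip: y_m = 141.9659 − y_svg.

**Shape 1** — `<polygon>` rectangle, stroke `#ff00ff` → score (S537, F2034). Machine vertices: (67.4015,95.8000) → (117.0362,95.8000) → (117.0362,45.8443) → (67.4015,45.8443) → (67.4015,95.8000). Closed: final G1 returns to the first vertex.

**Shape 2** — `<path>` cubic bezier, stroke `#ff8800` → engrave (S162, F2648). Control points (SVG): P0=(35.3323,122.1903), P1=(8.3340,123.1260), P2=(20.3319,126.6631), P3=(46.0330,127.1997); sampled at t=k/4. Machine vertices: (35.3323,19.7756) → (22.0002,18.6736) → (20.9204,17.1212) → (29.7217,15.6437) → (46.0330,14.7662). Open path.

**Shape 3** — `<path>` regular polygon, stroke `#ff8800` → engrave (S162, F2648). Machine vertices: (124.9462,97.4390) → (127.0989,69.9224) → (109.1639,48.9431) → (81.6473,46.7904) → (60.6680,64.7254) → (58.5153,92.2420) → (76.4503,113.2213) → (103.9669,115.3740) → (124.9462,97.4390). Closed: final G1 returns to the first vertex.

**Shape 4** — `<path>` regular polygon, stroke `#ff8800` → engrave (S162, F2648). Machine vertices: (116.4201,123.7446) → (124.3219,105.0500) → (114.6327,87.2162) → (94.6485,83.6724) → (79.4179,97.0872) → (80.4099,117.3589) → (96.8774,129.2225) → (116.4201,123.7446). Closed: final G1 returns to the first vertex.

(bCNC post)
(Date: synthetic)
G21
G90
G0 X67.4015 Y95.8000
M4 S537
G1 X117.0362 Y95.8000 F2034
G1 X117.0362 Y45.8443
G1 X67.4015 Y45.8443
G1 X67.4015 Y95.8000
M5
G0 X35.3323 Y19.7756
M4 S162
G1 X22.0002 Y18.6736 F2648
G1 X20.9204 Y17.1212
G1 X29.7217 Y15.6437
G1 X46.0330 Y14.7662
M5
G0 X124.9462 Y97.4390
M4 S162
G1 X127.0989 Y69.9224 F2648
G1 X109.1639 Y48.9431
G1 X81.6473 Y46.7904
G1 X60.6680 Y64.7254
G1 X58.5153 Y92.2420
G1 X76.4503 Y113.2213
G1 X103.9669 Y115.3740
G1 X124.9462 Y97.4390
M5
G0 X116.4201 Y123.7446
M4 S162
G1 X124.3219 Y105.0500 F2648
G1 X114.6327 Y87.2162
G1 X94.6485 Y83.6724
G1 X79.4179 Y97.0872
G1 X80.4099 Y117.3589
G1 X96.8774 Y129.2225
G1 X116.4201 Y123.7446
M5
G0 X0.0000 Y0.0000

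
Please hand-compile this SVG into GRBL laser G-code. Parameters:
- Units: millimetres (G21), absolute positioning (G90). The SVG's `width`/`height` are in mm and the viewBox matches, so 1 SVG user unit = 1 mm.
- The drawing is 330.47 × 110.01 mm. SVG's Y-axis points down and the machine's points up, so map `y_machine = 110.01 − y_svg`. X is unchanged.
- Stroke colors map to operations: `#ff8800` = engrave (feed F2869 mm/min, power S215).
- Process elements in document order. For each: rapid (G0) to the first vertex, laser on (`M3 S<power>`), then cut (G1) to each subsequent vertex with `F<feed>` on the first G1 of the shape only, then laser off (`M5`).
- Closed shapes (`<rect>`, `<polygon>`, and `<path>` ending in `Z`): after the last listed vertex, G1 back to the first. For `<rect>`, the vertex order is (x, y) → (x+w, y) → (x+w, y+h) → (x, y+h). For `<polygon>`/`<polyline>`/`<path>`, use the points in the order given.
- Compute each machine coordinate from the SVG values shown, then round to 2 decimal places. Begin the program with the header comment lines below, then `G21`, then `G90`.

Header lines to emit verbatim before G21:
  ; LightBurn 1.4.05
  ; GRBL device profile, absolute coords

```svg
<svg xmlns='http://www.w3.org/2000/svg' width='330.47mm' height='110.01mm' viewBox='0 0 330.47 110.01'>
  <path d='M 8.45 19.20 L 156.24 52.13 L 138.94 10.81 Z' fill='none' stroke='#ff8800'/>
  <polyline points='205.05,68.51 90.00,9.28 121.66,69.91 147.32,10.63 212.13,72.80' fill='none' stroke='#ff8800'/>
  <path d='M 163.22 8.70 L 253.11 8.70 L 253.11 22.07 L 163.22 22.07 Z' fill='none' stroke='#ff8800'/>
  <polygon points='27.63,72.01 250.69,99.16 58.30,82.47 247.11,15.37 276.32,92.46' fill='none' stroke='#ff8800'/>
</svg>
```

1 u = 1 mm; y_m = 110.01 − y.

[1] `<path>` closed polygon, #ff8800→engrave S215 F2869: (8.45,90.81) → (156.24,57.88) → (138.94,99.20) → (8.45,90.81) (closed)

[2] `<polyline>` open polyline, #ff8800→engrave S215 F2869: (205.05,41.50) → (90.00,100.73) → (121.66,40.10) → (147.32,99.38) → (212.13,37.21)

[3] `<path>` rectangle, #ff8800→engrave S215 F2869: (163.22,101.31) → (253.11,101.31) → (253.11,87.94) → (163.22,87.94) → (163.22,101.31) (closed)

[4] `<polygon>` closed polygon, #ff8800→engrave S215 F2869: (27.63,38.00) → (250.69,10.85) → (58.30,27.54) → (247.11,94.64) → (276.32,17.55) → (27.63,38.00) (closed)

; LightBurn 1.4.05
; GRBL device profile, absolute coords
G21
G90
G0 X8.45 Y90.81
M3 S215
G1 X156.24 Y57.88 F2869
G1 X138.94 Y99.20
G1 X8.45 Y90.81
M5
G0 X205.05 Y41.50
M3 S215
G1 X90.00 Y100.73 F2869
G1 X121.66 Y40.10
G1 X147.32 Y99.38
G1 X212.13 Y37.21
M5
G0 X163.22 Y101.31
M3 S215
G1 X253.11 Y101.31 F2869
G1 X253.11 Y87.94
G1 X163.22 Y87.94
G1 X163.22 Y101.31
M5
G0 X27.63 Y38.00
M3 S215
G1 X250.69 Y10.85 F2869
G1 X58.30 Y27.54
G1 X247.11 Y94.64
G1 X276.32 Y17.55
G1 X27.63 Y38.00
M5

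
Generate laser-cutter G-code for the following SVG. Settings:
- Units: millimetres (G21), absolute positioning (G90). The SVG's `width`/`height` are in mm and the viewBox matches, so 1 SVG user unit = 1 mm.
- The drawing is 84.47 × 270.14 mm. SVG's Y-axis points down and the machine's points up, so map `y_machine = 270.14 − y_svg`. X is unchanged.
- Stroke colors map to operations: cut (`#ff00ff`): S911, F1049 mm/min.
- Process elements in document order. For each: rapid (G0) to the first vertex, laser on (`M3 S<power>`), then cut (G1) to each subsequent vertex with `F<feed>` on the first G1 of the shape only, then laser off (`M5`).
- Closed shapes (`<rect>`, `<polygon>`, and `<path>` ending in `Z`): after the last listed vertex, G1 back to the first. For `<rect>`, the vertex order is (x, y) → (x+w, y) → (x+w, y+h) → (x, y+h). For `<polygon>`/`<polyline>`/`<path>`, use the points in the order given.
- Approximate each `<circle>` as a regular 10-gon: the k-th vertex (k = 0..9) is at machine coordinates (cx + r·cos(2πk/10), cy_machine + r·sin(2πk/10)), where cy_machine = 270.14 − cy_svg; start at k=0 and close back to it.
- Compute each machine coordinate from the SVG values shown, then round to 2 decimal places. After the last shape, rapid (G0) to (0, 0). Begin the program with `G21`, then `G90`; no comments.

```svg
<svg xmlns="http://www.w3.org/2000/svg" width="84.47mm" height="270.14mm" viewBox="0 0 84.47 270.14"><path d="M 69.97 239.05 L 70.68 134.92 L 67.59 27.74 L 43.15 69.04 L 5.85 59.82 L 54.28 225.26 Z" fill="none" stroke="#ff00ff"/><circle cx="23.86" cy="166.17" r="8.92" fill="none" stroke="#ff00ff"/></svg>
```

G21
G90
G0 X69.97 Y31.09
M3 S911
G1 X70.68 Y135.22 F1049
G1 X67.59 Y242.40
G1 X43.15 Y201.10
G1 X5.85 Y210.32
G1 X54.28 Y44.88
G1 X69.97 Y31.09
M5
G0 X32.78 Y103.97
M3 S911
G1 X31.08 Y109.21 F1049
G1 X26.62 Y112.45
G1 X21.10 Y112.45
G1 X16.64 Y109.21
G1 X14.94 Y103.97
G1 X16.64 Y98.73
G1 X21.10 Y95.49
G1 X26.62 Y95.49
G1 X31.08 Y98.73
G1 X32.78 Y103.97
M5
G0 X0.00 Y0.00

viewBox `0 0 84.47 270.14` with mm width/height → 1 unit = 1 mm. Flip: y_m = 270.14 − y_svg.

**Shape 1** — `<path>` closed polygon, stroke `#ff00ff` → cut (S911, F1049). Machine vertices: (69.97,31.09) → (70.68,135.22) → (67.59,242.40) → (43.15,201.10) → (5.85,210.32) → (54.28,44.88) → (69.97,31.09). Closed: final G1 returns to the first vertex.

**Shape 2** — `<circle>` circle, stroke `#ff00ff` → cut (S911, F1049). Machine vertices: (32.78,103.97) → (31.08,109.21) → (26.62,112.45) → (21.10,112.45) → (16.64,109.21) → (14.94,103.97) → (16.64,98.73) → (21.10,95.49) → (26.62,95.49) → (31.08,98.73) → (32.78,103.97). Closed: final G1 returns to the first vertex.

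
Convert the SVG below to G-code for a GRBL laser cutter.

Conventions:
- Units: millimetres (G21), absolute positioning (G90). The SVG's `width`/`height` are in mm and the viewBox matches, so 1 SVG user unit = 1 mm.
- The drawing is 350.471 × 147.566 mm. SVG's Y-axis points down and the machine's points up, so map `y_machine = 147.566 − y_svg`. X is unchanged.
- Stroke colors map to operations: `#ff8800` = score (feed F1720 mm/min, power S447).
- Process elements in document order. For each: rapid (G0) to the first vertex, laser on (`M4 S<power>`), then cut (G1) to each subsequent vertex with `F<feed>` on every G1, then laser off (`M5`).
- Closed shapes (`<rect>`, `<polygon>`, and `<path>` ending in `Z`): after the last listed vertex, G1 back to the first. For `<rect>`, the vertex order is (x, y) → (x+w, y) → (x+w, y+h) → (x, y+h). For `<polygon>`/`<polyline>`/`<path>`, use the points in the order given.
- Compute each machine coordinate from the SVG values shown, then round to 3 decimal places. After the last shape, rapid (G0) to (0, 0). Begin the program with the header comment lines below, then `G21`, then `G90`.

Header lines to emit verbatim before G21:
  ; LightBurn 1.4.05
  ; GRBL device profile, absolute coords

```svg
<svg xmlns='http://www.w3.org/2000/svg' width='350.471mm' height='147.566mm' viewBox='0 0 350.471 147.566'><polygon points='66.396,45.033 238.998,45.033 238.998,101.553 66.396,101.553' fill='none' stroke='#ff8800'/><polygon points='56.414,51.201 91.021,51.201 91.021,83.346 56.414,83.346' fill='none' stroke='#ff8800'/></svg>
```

; LightBurn 1.4.05
; GRBL device profile, absolute coords
G21
G90
G0 X66.396 Y102.533
M4 S447
G1 X238.998 Y102.533 F1720
G1 X238.998 Y46.013 F1720
G1 X66.396 Y46.013 F1720
G1 X66.396 Y102.533 F1720
M5
G0 X56.414 Y96.365
M4 S447
G1 X91.021 Y96.365 F1720
G1 X91.021 Y64.220 F1720
G1 X56.414 Y64.220 F1720
G1 X56.414 Y96.365 F1720
M5
G0 X0.000 Y0.000

viewBox `0 0 350.471 147.566` with mm width/height → 1 unit = 1 mm. Flip: y_m = 147.566 − y_svg.

**Shape 1** — `<polygon>` rectangle, stroke `#ff8800` → score (S447, F1720). Machine vertices: (66.396,102.533) → (238.998,102.533) → (238.998,46.013) → (66.396,46.013) → (66.396,102.533). Closed: final G1 returns to the first vertex.

**Shape 2** — `<polygon>` rectangle, stroke `#ff8800` → score (S447, F1720). Machine vertices: (56.414,96.365) → (91.021,96.365) → (91.021,64.220) → (56.414,64.220) → (56.414,96.365). Closed: final G1 returns to the first vertex.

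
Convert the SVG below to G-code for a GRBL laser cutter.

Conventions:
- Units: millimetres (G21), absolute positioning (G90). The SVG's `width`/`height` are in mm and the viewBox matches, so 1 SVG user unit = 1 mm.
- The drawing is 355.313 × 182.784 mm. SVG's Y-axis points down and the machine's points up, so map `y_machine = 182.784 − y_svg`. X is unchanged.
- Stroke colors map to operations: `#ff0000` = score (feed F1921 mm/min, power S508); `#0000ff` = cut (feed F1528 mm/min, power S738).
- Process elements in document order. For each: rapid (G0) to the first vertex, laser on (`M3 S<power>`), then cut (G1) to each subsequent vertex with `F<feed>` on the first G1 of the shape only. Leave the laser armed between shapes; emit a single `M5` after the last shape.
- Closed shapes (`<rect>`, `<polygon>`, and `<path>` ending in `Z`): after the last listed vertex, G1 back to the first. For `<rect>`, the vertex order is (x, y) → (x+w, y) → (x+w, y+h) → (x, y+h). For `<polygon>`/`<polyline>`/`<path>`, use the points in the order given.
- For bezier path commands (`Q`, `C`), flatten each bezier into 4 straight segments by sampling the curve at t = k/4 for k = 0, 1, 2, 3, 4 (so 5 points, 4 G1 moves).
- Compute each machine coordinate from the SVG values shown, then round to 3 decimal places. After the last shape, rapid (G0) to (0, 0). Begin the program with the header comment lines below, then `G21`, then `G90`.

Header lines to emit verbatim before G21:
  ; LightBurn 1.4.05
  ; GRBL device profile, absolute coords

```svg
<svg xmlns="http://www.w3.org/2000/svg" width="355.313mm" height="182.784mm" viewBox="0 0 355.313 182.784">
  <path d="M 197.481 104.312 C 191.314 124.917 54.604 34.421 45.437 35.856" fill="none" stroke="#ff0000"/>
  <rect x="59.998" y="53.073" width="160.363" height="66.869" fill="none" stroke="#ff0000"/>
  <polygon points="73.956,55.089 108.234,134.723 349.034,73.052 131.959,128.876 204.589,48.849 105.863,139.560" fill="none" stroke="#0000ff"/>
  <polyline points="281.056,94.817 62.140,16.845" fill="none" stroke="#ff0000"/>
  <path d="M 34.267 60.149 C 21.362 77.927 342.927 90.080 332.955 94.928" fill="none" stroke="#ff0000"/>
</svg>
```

viewBox `0 0 355.313 182.784` with mm width/height → 1 unit = 1 mm. Flip: y_m = 182.784 − y_svg.

**Shape 1** — `<path>` cubic bezier, stroke `#ff0000` → score (S508, F1921). Control points (SVG): P0=(197.481,104.312), P1=(191.314,124.917), P2=(54.604,34.421), P3=(45.437,35.856); sampled at t=k/4. Machine vertices: (197.481,78.472) → (172.412,80.677) → (122.584,105.511) → (72.194,133.940) → (45.437,146.928). Open path.

**Shape 2** — `<rect>` rectangle, stroke `#ff0000` → score (S508, F1921). Machine vertices: (59.998,129.711) → (220.361,129.711) → (220.361,62.842) → (59.998,62.842) → (59.998,129.711). Closed: final G1 returns to the first vertex.

**Shape 3** — `<polygon>` closed polygon, stroke `#0000ff` → cut (S738, F1528). Machine vertices: (73.956,127.695) → (108.234,48.061) → (349.034,109.732) → (131.959,53.908) → (204.589,133.935) → (105.863,43.224) → (73.956,127.695). Closed: final G1 returns to the first vertex.

**Shape 4** — `<polyline>` line segment, stroke `#ff0000` → score (S508, F1921). Machine vertices: (281.056,87.967) → (62.140,165.939). Open path.

**Shape 5** — `<path>` cubic bezier, stroke `#ff0000` → score (S508, F1921). Control points (SVG): P0=(34.267,60.149), P1=(21.362,77.927), P2=(342.927,90.080), P3=(332.955,94.928); sampled at t=k/4. Machine vertices: (34.267,122.635) → (76.895,110.382) → (182.511,100.397) → (288.677,92.835) → (332.955,87.856). Open path.

; LightBurn 1.4.05
; GRBL device profile, absolute coords
G21
G90
G0 X197.481 Y78.472
M3 S508
G1 X172.412 Y80.677 F1921
G1 X122.584 Y105.511
G1 X72.194 Y133.940
G1 X45.437 Y146.928
G0 X59.998 Y129.711
M3 S508
G1 X220.361 Y129.711 F1921
G1 X220.361 Y62.842
G1 X59.998 Y62.842
G1 X59.998 Y129.711
G0 X73.956 Y127.695
M3 S738
G1 X108.234 Y48.061 F1528
G1 X349.034 Y109.732
G1 X131.959 Y53.908
G1 X204.589 Y133.935
G1 X105.863 Y43.224
G1 X73.956 Y127.695
G0 X281.056 Y87.967
M3 S508
G1 X62.140 Y165.939 F1921
G0 X34.267 Y122.635
M3 S508
G1 X76.895 Y110.382 F1921
G1 X182.511 Y100.397
G1 X288.677 Y92.835
G1 X332.955 Y87.856
M5
G0 X0.000 Y0.000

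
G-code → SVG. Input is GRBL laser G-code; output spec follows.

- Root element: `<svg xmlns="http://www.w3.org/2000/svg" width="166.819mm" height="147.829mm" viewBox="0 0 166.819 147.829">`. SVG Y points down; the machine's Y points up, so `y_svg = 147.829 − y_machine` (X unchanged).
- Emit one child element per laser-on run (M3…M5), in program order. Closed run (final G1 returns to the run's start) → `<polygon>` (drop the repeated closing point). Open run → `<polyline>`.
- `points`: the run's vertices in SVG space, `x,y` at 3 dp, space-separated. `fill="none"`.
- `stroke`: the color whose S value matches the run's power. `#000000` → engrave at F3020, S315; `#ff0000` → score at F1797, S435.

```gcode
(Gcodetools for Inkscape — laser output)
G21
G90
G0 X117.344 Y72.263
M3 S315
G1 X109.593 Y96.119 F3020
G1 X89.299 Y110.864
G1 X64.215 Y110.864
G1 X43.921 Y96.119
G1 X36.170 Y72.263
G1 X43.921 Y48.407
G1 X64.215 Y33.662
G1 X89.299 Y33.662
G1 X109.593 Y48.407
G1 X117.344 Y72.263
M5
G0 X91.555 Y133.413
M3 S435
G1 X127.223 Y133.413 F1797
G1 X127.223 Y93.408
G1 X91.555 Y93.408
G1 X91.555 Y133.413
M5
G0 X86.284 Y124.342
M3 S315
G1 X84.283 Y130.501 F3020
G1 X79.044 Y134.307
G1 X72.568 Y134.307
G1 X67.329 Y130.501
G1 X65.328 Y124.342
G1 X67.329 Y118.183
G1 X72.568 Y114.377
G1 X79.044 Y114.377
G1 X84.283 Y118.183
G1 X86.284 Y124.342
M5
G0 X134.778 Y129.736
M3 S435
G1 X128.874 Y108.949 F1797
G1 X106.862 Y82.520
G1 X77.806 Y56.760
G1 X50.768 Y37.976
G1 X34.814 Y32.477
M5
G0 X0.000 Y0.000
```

<svg xmlns="http://www.w3.org/2000/svg" width="166.819mm" height="147.829mm" viewBox="0 0 166.819 147.829">
  <polygon points="117.344,75.566 109.593,51.710 89.299,36.965 64.215,36.965 43.921,51.710 36.170,75.566 43.921,99.422 64.215,114.167 89.299,114.167 109.593,99.422" fill="none" stroke="#000000"/>
  <polygon points="91.555,14.416 127.223,14.416 127.223,54.421 91.555,54.421" fill="none" stroke="#ff0000"/>
  <polygon points="86.284,23.487 84.283,17.328 79.044,13.522 72.568,13.522 67.329,17.328 65.328,23.487 67.329,29.646 72.568,33.452 79.044,33.452 84.283,29.646" fill="none" stroke="#000000"/>
  <polyline points="134.778,18.093 128.874,38.880 106.862,65.309 77.806,91.069 50.768,109.853 34.814,115.352" fill="none" stroke="#ff0000"/>
</svg>

y_svg = 147.829 − y_m.

[1] S315→`#000000` (engrave); closed run; points: 117.344,75.566 109.593,51.710 89.299,36.965 64.215,36.965 43.921,51.710 36.170,75.566 43.921,99.422 64.215,114.167 89.299,114.167 109.593,99.422

[2] S435→`#ff0000` (score); closed run; points: 91.555,14.416 127.223,14.416 127.223,54.421 91.555,54.421

[3] S315→`#000000` (engrave); closed run; points: 86.284,23.487 84.283,17.328 79.044,13.522 72.568,13.522 67.329,17.328 65.328,23.487 67.329,29.646 72.568,33.452 79.044,33.452 84.283,29.646

[4] S435→`#ff0000` (score); open run; points: 134.778,18.093 128.874,38.880 106.862,65.309 77.806,91.069 50.768,109.853 34.814,115.352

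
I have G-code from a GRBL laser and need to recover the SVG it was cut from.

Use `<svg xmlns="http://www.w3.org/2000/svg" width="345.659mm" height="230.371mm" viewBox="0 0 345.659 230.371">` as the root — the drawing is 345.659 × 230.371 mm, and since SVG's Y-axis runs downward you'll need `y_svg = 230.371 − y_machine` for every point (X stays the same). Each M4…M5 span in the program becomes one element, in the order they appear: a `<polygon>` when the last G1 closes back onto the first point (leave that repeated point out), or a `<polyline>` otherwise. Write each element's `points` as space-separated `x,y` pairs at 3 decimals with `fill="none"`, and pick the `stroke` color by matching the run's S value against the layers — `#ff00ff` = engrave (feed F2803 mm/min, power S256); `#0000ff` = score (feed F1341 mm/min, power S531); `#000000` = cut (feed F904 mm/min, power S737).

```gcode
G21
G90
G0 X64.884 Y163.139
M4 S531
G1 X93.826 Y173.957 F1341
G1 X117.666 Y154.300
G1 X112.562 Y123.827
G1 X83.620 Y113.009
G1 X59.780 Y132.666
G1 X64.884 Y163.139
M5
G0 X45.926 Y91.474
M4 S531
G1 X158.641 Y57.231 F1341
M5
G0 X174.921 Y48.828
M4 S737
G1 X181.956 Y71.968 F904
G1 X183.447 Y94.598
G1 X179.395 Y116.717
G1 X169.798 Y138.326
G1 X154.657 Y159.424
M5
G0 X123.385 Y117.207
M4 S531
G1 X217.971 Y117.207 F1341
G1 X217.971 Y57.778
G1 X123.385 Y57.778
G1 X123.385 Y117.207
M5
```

<svg xmlns="http://www.w3.org/2000/svg" width="345.659mm" height="230.371mm" viewBox="0 0 345.659 230.371">
  <polygon points="64.884,67.232 93.826,56.414 117.666,76.071 112.562,106.544 83.620,117.362 59.780,97.705" fill="none" stroke="#0000ff"/>
  <polyline points="45.926,138.897 158.641,173.140" fill="none" stroke="#0000ff"/>
  <polyline points="174.921,181.543 181.956,158.403 183.447,135.773 179.395,113.654 169.798,92.045 154.657,70.947" fill="none" stroke="#000000"/>
  <polygon points="123.385,113.164 217.971,113.164 217.971,172.593 123.385,172.593" fill="none" stroke="#0000ff"/>
</svg>

y_svg = 230.371 − y_m.

[1] S531→`#0000ff` (score); closed run; points: 64.884,67.232 93.826,56.414 117.666,76.071 112.562,106.544 83.620,117.362 59.780,97.705

[2] S531→`#0000ff` (score); open run; points: 45.926,138.897 158.641,173.140

[3] S737→`#000000` (cut); open run; points: 174.921,181.543 181.956,158.403 183.447,135.773 179.395,113.654 169.798,92.045 154.657,70.947

[4] S531→`#0000ff` (score); closed run; points: 123.385,113.164 217.971,113.164 217.971,172.593 123.385,172.593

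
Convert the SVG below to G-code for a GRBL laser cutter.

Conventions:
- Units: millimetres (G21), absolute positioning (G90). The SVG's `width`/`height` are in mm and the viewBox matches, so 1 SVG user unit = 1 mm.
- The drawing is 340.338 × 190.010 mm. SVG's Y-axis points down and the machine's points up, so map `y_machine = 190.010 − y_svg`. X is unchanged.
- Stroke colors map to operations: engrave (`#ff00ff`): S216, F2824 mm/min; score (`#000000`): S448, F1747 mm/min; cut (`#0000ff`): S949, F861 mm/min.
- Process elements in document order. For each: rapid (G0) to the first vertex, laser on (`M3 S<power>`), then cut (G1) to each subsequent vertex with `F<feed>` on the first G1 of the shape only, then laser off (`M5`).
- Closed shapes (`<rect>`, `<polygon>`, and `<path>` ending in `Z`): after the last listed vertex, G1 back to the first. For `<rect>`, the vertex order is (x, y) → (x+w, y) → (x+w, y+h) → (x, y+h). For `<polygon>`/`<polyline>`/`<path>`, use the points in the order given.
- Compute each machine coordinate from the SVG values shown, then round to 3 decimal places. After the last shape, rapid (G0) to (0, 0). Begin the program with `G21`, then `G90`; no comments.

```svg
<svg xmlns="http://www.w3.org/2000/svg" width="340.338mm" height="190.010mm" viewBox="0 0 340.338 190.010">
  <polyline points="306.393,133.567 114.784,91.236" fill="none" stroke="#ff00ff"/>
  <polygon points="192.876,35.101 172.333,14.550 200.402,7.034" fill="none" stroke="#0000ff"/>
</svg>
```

viewBox `0 0 340.338 190.010` with mm width/height → 1 unit = 1 mm. Flip: y_m = 190.010 − y_svg.

**Shape 1** — `<polyline>` line segment, stroke `#ff00ff` → engrave (S216, F2824). Machine vertices: (306.393,56.443) → (114.784,98.774). Open path.

**Shape 2** — `<polygon>` regular polygon, stroke `#0000ff` → cut (S949, F861). Machine vertices: (192.876,154.909) → (172.333,175.460) → (200.402,182.976) → (192.876,154.909). Closed: final G1 returns to the first vertex.

G21
G90
G0 X306.393 Y56.443
M3 S216
G1 X114.784 Y98.774 F2824
M5
G0 X192.876 Y154.909
M3 S949
G1 X172.333 Y175.460 F861
G1 X200.402 Y182.976
G1 X192.876 Y154.909
M5
G0 X0.000 Y0.000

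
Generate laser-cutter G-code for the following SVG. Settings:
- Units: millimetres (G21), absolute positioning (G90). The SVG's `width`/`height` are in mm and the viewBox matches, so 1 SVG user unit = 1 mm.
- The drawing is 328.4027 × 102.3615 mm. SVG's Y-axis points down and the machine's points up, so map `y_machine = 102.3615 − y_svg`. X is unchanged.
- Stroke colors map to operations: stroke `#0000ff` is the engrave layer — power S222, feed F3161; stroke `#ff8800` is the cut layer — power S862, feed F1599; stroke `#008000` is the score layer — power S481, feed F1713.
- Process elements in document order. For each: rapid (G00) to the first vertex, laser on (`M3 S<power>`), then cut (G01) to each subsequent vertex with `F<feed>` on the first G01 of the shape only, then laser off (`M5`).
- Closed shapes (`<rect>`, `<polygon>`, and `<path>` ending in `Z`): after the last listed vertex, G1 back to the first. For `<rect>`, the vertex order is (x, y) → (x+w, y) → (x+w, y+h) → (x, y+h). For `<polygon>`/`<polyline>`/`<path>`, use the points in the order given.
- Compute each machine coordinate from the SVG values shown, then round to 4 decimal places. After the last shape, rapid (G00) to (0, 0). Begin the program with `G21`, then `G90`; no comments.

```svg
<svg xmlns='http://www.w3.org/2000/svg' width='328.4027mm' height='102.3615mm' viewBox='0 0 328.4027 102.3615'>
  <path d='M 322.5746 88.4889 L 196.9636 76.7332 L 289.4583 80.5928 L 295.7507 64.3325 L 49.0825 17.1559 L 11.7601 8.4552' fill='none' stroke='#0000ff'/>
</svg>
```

G21
G90
G00 X322.5746 Y13.8726
M3 S222
G01 X196.9636 Y25.6283 F3161
G01 X289.4583 Y21.7687
G01 X295.7507 Y38.0290
G01 X49.0825 Y85.2056
G01 X11.7601 Y93.9063
M5
G00 X0.0000 Y0.0000

Since the viewBox matches the mm dimensions, user units are millimetres directly. The only transform is the Y-flip y_m = 102.3615 − y_svg.

Shape 1 is a open polyline drawn with `<path>`. Its stroke #0000ff means engrave at S222, F3161. After flipping Y the toolpath is (322.5746,13.8726) → (196.9636,25.6283) → (289.4583,21.7687) → (295.7507,38.0290) → (49.0825,85.2056) → (11.7601,93.9063).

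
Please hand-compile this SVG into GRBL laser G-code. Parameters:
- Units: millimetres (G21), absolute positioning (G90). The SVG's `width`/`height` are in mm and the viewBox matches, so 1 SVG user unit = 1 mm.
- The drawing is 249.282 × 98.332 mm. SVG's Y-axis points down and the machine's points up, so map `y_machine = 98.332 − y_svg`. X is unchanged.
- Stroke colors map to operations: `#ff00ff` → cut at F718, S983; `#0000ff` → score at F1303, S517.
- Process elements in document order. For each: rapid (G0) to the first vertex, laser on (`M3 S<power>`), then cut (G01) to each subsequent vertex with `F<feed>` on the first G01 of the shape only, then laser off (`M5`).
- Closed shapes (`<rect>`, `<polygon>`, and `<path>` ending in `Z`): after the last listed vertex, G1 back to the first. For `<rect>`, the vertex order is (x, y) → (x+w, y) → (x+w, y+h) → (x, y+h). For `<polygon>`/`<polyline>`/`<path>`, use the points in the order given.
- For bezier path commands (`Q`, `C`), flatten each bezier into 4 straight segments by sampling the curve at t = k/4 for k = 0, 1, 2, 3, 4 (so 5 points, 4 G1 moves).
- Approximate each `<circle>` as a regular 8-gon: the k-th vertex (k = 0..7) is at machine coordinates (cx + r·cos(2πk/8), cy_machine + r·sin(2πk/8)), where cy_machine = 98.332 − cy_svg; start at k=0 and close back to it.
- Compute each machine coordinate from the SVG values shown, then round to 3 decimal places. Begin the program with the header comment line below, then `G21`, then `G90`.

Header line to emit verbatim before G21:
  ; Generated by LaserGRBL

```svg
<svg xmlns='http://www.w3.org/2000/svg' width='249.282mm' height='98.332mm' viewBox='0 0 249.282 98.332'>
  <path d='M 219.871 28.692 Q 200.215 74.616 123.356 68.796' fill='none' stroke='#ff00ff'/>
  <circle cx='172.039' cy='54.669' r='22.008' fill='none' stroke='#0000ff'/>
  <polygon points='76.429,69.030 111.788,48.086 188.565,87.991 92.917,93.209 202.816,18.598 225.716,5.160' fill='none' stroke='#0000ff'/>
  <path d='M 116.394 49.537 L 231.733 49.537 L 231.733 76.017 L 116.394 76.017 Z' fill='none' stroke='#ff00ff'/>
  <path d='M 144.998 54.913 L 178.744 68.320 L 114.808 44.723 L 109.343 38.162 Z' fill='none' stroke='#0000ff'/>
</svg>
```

1 u = 1 mm; y_m = 98.332 − y.

[1] `<path>` quadratic bezier, #ff00ff→cut S983 F718: (219.871,69.640) → (206.468,49.912) → (185.914,36.652) → (158.210,29.860) → (123.356,29.536)

[2] `<circle>` circle, #0000ff→score S517 F1303: (194.047,43.663) → (187.601,59.225) → (172.039,65.671) → (156.477,59.225) → (150.031,43.663) → (156.477,28.101) → (172.039,21.655) → (187.601,28.101) → (194.047,43.663) (closed)

[3] `<polygon>` closed polygon, #0000ff→score S517 F1303: (76.429,29.302) → (111.788,50.246) → (188.565,10.341) → (92.917,5.123) → (202.816,79.734) → (225.716,93.172) → (76.429,29.302) (closed)

[4] `<path>` rectangle, #ff00ff→cut S983 F718: (116.394,48.795) → (231.733,48.795) → (231.733,22.315) → (116.394,22.315) → (116.394,48.795) (closed)

[5] `<path>` closed polygon, #0000ff→score S517 F1303: (144.998,43.419) → (178.744,30.012) → (114.808,53.609) → (109.343,60.170) → (144.998,43.419) (closed)

; Generated by LaserGRBL
G21
G90
G0 X219.871 Y69.640
M3 S983
G01 X206.468 Y49.912 F718
G01 X185.914 Y36.652
G01 X158.210 Y29.860
G01 X123.356 Y29.536
M5
G0 X194.047 Y43.663
M3 S517
G01 X187.601 Y59.225 F1303
G01 X172.039 Y65.671
G01 X156.477 Y59.225
G01 X150.031 Y43.663
G01 X156.477 Y28.101
G01 X172.039 Y21.655
G01 X187.601 Y28.101
G01 X194.047 Y43.663
M5
G0 X76.429 Y29.302
M3 S517
G01 X111.788 Y50.246 F1303
G01 X188.565 Y10.341
G01 X92.917 Y5.123
G01 X202.816 Y79.734
G01 X225.716 Y93.172
G01 X76.429 Y29.302
M5
G0 X116.394 Y48.795
M3 S983
G01 X231.733 Y48.795 F718
G01 X231.733 Y22.315
G01 X116.394 Y22.315
G01 X116.394 Y48.795
M5
G0 X144.998 Y43.419
M3 S517
G01 X178.744 Y30.012 F1303
G01 X114.808 Y53.609
G01 X109.343 Y60.170
G01 X144.998 Y43.419
M5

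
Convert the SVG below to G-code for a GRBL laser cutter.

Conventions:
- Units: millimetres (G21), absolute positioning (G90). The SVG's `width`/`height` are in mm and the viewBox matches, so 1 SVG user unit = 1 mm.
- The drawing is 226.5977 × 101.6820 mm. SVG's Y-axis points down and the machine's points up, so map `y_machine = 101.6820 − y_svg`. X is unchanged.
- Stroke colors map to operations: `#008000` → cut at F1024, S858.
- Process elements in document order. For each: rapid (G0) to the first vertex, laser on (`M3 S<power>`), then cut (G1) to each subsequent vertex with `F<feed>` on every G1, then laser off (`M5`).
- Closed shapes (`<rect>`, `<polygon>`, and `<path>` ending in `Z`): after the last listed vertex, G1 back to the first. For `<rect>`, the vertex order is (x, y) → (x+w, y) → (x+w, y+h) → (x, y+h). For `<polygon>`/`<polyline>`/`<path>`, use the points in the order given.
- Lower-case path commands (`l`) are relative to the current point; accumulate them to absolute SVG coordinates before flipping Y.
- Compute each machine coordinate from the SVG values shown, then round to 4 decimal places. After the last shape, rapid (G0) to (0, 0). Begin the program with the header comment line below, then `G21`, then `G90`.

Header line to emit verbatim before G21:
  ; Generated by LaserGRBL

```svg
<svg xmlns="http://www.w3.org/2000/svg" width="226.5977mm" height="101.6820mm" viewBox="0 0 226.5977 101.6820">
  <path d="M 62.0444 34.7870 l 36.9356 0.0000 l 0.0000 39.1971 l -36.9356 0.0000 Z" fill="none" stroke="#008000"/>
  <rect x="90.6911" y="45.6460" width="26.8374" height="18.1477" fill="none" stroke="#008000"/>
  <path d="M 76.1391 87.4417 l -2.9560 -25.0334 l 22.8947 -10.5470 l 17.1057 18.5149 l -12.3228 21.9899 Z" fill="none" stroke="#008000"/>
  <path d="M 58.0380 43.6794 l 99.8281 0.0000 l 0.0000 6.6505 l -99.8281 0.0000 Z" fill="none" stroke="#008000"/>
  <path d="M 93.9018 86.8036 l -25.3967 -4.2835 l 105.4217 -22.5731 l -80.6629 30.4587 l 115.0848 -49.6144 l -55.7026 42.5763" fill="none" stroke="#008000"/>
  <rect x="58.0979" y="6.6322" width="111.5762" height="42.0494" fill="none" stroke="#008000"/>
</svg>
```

; Generated by LaserGRBL
G21
G90
G0 X62.0444 Y66.8950
M3 S858
G1 X98.9800 Y66.8950 F1024
G1 X98.9800 Y27.6979 F1024
G1 X62.0444 Y27.6979 F1024
G1 X62.0444 Y66.8950 F1024
M5
G0 X90.6911 Y56.0360
M3 S858
G1 X117.5285 Y56.0360 F1024
G1 X117.5285 Y37.8883 F1024
G1 X90.6911 Y37.8883 F1024
G1 X90.6911 Y56.0360 F1024
M5
G0 X76.1391 Y14.2403
M3 S858
G1 X73.1831 Y39.2737 F1024
G1 X96.0778 Y49.8207 F1024
G1 X113.1835 Y31.3058 F1024
G1 X100.8607 Y9.3159 F1024
G1 X76.1391 Y14.2403 F1024
M5
G0 X58.0380 Y58.0026
M3 S858
G1 X157.8661 Y58.0026 F1024
G1 X157.8661 Y51.3521 F1024
G1 X58.0380 Y51.3521 F1024
G1 X58.0380 Y58.0026 F1024
M5
G0 X93.9018 Y14.8784
M3 S858
G1 X68.5051 Y19.1619 F1024
G1 X173.9268 Y41.7350 F1024
G1 X93.2639 Y11.2763 F1024
G1 X208.3487 Y60.8907 F1024
G1 X152.6461 Y18.3144 F1024
M5
G0 X58.0979 Y95.0498
M3 S858
G1 X169.6741 Y95.0498 F1024
G1 X169.6741 Y53.0004 F1024
G1 X58.0979 Y53.0004 F1024
G1 X58.0979 Y95.0498 F1024
M5
G0 X0.0000 Y0.0000

Since the viewBox matches the mm dimensions, user units are millimetres directly. The only transform is the Y-flip y_m = 101.6820 − y_svg.

Shape 1 is a rectangle drawn with `<path>`. Its stroke #008000 means cut at S858, F1024. After flipping Y the toolpath is (62.0444,66.8950) → (98.9800,66.8950) → (98.9800,27.6979) → (62.0444,27.6979) → (62.0444,66.8950), returning to the start.

Shape 2 is a rectangle drawn with `<rect>`. Its stroke #008000 means cut at S858, F1024. After flipping Y the toolpath is (90.6911,56.0360) → (117.5285,56.0360) → (117.5285,37.8883) → (90.6911,37.8883) → (90.6911,56.0360), returning to the start.

Shape 3 is a regular polygon drawn with `<path>`. Its stroke #008000 means cut at S858, F1024. After flipping Y the toolpath is (76.1391,14.2403) → (73.1831,39.2737) → (96.0778,49.8207) → (113.1835,31.3058) → (100.8607,9.3159) → (76.1391,14.2403), returning to the start.

Shape 4 is a rectangle drawn with `<path>`. Its stroke #008000 means cut at S858, F1024. After flipping Y the toolpath is (58.0380,58.0026) → (157.8661,58.0026) → (157.8661,51.3521) → (58.0380,51.3521) → (58.0380,58.0026), returning to the start.

Shape 5 is a open polyline drawn with `<path>`. Its stroke #008000 means cut at S858, F1024. After flipping Y the toolpath is (93.9018,14.8784) → (68.5051,19.1619) → (173.9268,41.7350) → (93.2639,11.2763) → (208.3487,60.8907) → (152.6461,18.3144).

Shape 6 is a rectangle drawn with `<rect>`. Its stroke #008000 means cut at S858, F1024. After flipping Y the toolpath is (58.0979,95.0498) → (169.6741,95.0498) → (169.6741,53.0004) → (58.0979,53.0004) → (58.0979,95.0498), returning to the start.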